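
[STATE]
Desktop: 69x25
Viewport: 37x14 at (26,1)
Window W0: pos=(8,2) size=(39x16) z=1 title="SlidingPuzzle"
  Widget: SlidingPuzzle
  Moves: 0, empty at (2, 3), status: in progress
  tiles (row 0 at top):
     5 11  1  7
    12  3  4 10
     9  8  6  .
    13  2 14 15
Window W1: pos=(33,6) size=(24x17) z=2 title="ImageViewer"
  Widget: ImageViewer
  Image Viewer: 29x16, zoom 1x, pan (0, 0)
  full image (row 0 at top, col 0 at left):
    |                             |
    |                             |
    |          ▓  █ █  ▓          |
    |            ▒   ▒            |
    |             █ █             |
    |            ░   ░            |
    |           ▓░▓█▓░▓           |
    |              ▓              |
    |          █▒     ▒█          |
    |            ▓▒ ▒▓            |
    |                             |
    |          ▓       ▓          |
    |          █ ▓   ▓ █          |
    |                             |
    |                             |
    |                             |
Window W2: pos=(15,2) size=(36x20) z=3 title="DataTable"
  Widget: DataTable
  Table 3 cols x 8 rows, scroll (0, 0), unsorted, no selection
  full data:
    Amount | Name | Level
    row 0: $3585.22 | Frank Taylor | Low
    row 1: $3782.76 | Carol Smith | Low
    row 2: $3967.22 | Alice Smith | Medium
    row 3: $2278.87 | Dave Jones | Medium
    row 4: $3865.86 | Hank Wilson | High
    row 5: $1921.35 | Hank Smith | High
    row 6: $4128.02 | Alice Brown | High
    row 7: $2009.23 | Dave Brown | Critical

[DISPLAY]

                                     
━━━━━━━━━━━━━━━━━━━━━━━━┓            
                        ┃            
────────────────────────┨            
ame        │Level       ┃            
───────────┼────────    ┃━━━━━┓      
rank Taylor│Low         ┃     ┃      
arol Smith │Low         ┃─────┨      
lice Smith │Medium      ┃     ┃      
ave Jones  │Medium      ┃     ┃      
ank Wilson │High        ┃ ▓   ┃      
ank Smith  │High        ┃     ┃      
lice Brown │High        ┃     ┃      
ave Brown  │Critical    ┃     ┃      


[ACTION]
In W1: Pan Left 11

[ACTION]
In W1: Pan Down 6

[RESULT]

                                     
━━━━━━━━━━━━━━━━━━━━━━━━┓            
                        ┃            
────────────────────────┨            
ame        │Level       ┃            
───────────┼────────    ┃━━━━━┓      
rank Taylor│Low         ┃     ┃      
arol Smith │Low         ┃─────┨      
lice Smith │Medium      ┃▓    ┃      
ave Jones  │Medium      ┃     ┃      
ank Wilson │High        ┃▒█   ┃      
ank Smith  │High        ┃     ┃      
lice Brown │High        ┃     ┃      
ave Brown  │Critical    ┃ ▓   ┃      


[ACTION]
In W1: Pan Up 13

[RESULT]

                                     
━━━━━━━━━━━━━━━━━━━━━━━━┓            
                        ┃            
────────────────────────┨            
ame        │Level       ┃            
───────────┼────────    ┃━━━━━┓      
rank Taylor│Low         ┃     ┃      
arol Smith │Low         ┃─────┨      
lice Smith │Medium      ┃     ┃      
ave Jones  │Medium      ┃     ┃      
ank Wilson │High        ┃ ▓   ┃      
ank Smith  │High        ┃     ┃      
lice Brown │High        ┃     ┃      
ave Brown  │Critical    ┃     ┃      


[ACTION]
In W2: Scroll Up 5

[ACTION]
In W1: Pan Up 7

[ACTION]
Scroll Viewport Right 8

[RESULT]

                                     
━━━━━━━━━━━━━━━━━━┓                  
                  ┃                  
──────────────────┨                  
     │Level       ┃                  
─────┼────────    ┃━━━━━┓            
aylor│Low         ┃     ┃            
mith │Low         ┃─────┨            
mith │Medium      ┃     ┃            
nes  │Medium      ┃     ┃            
lson │High        ┃ ▓   ┃            
ith  │High        ┃     ┃            
rown │High        ┃     ┃            
own  │Critical    ┃     ┃            


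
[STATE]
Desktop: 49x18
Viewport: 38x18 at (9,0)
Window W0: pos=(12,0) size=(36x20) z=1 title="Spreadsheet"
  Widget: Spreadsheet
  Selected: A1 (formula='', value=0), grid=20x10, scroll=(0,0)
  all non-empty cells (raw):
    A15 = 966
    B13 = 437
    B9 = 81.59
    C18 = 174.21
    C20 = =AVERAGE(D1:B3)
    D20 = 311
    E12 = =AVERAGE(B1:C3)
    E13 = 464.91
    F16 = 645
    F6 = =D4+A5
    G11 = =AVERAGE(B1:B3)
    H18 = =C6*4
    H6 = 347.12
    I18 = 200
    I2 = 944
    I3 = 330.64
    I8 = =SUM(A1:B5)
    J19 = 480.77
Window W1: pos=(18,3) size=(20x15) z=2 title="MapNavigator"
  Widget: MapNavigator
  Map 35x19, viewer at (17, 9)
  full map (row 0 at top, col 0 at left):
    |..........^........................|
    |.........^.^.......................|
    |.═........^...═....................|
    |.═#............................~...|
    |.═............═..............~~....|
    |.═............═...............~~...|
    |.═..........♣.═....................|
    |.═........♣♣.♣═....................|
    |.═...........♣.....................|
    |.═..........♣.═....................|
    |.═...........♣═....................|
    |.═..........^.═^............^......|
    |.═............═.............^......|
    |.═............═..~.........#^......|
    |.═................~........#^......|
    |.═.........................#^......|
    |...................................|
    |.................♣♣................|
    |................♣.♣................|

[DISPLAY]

   ┏━━━━━━━━━━━━━━━━━━━━━━━━━━━━━━━━━━
   ┃ Spreadsheet                      
   ┠──────────────────────────────────
   ┃A1:  ┏━━━━━━━━━━━━━━━━━━┓         
   ┃     ┃ MapNavigator     ┃      D  
   ┃-----┠──────────────────┨---------
   ┃  1  ┃......═...........┃  0      
   ┃  2  ┃......═...........┃  0      
   ┃  3  ┃....♣.═...........┃  0      
   ┃  4  ┃..♣♣.♣═...........┃  0      
   ┃  5  ┃.....♣............┃  0      
   ┃  6  ┃....♣.═..@........┃  0      
   ┃  7  ┃.....♣═...........┃  0      
   ┃  8  ┃....^.═^..........┃  0      
   ┃  9  ┃......═...........┃  0      
   ┃ 10  ┃......═..~........┃  0      
   ┃ 11  ┃..........~.......┃  0      
   ┃ 12  ┗━━━━━━━━━━━━━━━━━━┛  0      


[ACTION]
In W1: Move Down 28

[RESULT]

   ┏━━━━━━━━━━━━━━━━━━━━━━━━━━━━━━━━━━
   ┃ Spreadsheet                      
   ┠──────────────────────────────────
   ┃A1:  ┏━━━━━━━━━━━━━━━━━━┓         
   ┃     ┃ MapNavigator     ┃      D  
   ┃-----┠──────────────────┨---------
   ┃  1  ┃......═..~........┃  0      
   ┃  2  ┃..........~.......┃  0      
   ┃  3  ┃..................┃  0      
   ┃  4  ┃..................┃  0      
   ┃  5  ┃.........♣♣.......┃  0      
   ┃  6  ┃........♣@♣.......┃  0      
   ┃  7  ┃                  ┃  0      
   ┃  8  ┃                  ┃  0      
   ┃  9  ┃                  ┃  0      
   ┃ 10  ┃                  ┃  0      
   ┃ 11  ┃                  ┃  0      
   ┃ 12  ┗━━━━━━━━━━━━━━━━━━┛  0      


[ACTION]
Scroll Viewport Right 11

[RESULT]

 ┏━━━━━━━━━━━━━━━━━━━━━━━━━━━━━━━━━━┓ 
 ┃ Spreadsheet                      ┃ 
 ┠──────────────────────────────────┨ 
 ┃A1:  ┏━━━━━━━━━━━━━━━━━━┓         ┃ 
 ┃     ┃ MapNavigator     ┃      D  ┃ 
 ┃-----┠──────────────────┨---------┃ 
 ┃  1  ┃......═..~........┃  0      ┃ 
 ┃  2  ┃..........~.......┃  0      ┃ 
 ┃  3  ┃..................┃  0      ┃ 
 ┃  4  ┃..................┃  0      ┃ 
 ┃  5  ┃.........♣♣.......┃  0      ┃ 
 ┃  6  ┃........♣@♣.......┃  0      ┃ 
 ┃  7  ┃                  ┃  0      ┃ 
 ┃  8  ┃                  ┃  0      ┃ 
 ┃  9  ┃                  ┃  0      ┃ 
 ┃ 10  ┃                  ┃  0      ┃ 
 ┃ 11  ┃                  ┃  0      ┃ 
 ┃ 12  ┗━━━━━━━━━━━━━━━━━━┛  0      ┃ 


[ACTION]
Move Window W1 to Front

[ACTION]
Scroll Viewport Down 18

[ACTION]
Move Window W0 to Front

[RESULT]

 ┏━━━━━━━━━━━━━━━━━━━━━━━━━━━━━━━━━━┓ 
 ┃ Spreadsheet                      ┃ 
 ┠──────────────────────────────────┨ 
 ┃A1:                               ┃ 
 ┃       A       B       C       D  ┃ 
 ┃----------------------------------┃ 
 ┃  1      [0]       0       0      ┃ 
 ┃  2        0       0       0      ┃ 
 ┃  3        0       0       0      ┃ 
 ┃  4        0       0       0      ┃ 
 ┃  5        0       0       0      ┃ 
 ┃  6        0       0       0      ┃ 
 ┃  7        0       0       0      ┃ 
 ┃  8        0       0       0      ┃ 
 ┃  9        0   81.59       0      ┃ 
 ┃ 10        0       0       0      ┃ 
 ┃ 11        0       0       0      ┃ 
 ┃ 12        0       0       0      ┃ 


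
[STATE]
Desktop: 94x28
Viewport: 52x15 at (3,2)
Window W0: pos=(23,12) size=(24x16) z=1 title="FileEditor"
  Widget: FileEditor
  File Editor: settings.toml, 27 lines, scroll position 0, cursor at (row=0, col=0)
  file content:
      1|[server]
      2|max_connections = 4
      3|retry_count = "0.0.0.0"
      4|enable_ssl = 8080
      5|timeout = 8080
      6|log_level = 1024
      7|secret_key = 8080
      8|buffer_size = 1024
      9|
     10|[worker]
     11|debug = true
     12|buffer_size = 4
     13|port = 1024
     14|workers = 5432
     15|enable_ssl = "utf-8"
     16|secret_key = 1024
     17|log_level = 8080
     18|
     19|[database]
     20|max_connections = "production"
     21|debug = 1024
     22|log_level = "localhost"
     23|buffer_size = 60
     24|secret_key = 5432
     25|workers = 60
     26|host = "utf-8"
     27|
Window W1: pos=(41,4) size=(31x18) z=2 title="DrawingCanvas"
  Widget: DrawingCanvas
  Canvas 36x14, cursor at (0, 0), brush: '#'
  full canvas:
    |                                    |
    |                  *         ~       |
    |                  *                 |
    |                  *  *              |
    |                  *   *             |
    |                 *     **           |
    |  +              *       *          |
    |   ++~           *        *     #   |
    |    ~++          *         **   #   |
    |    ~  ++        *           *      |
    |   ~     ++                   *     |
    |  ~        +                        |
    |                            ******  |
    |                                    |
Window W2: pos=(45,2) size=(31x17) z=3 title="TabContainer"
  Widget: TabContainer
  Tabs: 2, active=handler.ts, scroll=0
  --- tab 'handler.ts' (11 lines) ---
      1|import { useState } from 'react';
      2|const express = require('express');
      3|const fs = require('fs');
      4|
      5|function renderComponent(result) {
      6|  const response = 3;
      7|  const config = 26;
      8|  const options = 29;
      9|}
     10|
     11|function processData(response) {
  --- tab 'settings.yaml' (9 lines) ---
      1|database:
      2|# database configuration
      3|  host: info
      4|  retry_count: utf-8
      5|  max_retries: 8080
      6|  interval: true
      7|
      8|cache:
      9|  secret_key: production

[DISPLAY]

                                          ┏━━━━━━━━━
                                          ┃ TabConta
                                      ┏━━━┠─────────
                                      ┃ Dr┃[handler.
                                      ┠───┃─────────
                                      ┃+  ┃import { 
                                      ┃   ┃const exp
                                      ┃   ┃const fs 
                                      ┃   ┃         
                                      ┃   ┃function 
                    ┏━━━━━━━━━━━━━━━━━┃   ┃  const r
                    ┃ FileEditor      ┃  +┃  const c
                    ┠─────────────────┃   ┃  const o
                    ┃█server]         ┃   ┃}        
                    ┃max_connections =┃   ┃         


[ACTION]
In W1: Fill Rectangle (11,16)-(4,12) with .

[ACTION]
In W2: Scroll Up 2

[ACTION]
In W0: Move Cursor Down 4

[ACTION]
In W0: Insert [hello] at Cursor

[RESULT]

                                          ┏━━━━━━━━━
                                          ┃ TabConta
                                      ┏━━━┠─────────
                                      ┃ Dr┃[handler.
                                      ┠───┃─────────
                                      ┃+  ┃import { 
                                      ┃   ┃const exp
                                      ┃   ┃const fs 
                                      ┃   ┃         
                                      ┃   ┃function 
                    ┏━━━━━━━━━━━━━━━━━┃   ┃  const r
                    ┃ FileEditor      ┃  +┃  const c
                    ┠─────────────────┃   ┃  const o
                    ┃[server]         ┃   ┃}        
                    ┃max_connections =┃   ┃         


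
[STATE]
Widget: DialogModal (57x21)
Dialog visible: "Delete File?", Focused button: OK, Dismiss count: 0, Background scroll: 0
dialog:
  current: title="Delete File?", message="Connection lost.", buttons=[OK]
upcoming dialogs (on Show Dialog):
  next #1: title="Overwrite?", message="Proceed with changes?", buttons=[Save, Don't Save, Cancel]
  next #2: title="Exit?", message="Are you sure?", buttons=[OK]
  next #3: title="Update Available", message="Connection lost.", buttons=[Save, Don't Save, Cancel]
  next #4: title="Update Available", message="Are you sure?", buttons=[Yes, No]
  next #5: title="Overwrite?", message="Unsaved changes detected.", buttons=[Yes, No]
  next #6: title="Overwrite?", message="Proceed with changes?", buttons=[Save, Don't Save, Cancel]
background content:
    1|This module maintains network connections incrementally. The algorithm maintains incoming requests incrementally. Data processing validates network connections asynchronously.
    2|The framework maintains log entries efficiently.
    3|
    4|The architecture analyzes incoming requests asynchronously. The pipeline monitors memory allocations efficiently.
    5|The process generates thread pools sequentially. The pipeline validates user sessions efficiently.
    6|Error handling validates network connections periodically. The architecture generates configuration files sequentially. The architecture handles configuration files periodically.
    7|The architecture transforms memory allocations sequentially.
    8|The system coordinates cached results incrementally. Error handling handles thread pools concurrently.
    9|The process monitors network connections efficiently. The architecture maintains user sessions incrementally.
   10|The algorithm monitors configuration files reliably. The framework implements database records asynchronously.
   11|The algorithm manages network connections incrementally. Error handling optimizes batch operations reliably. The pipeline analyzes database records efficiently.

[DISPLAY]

This module maintains network connections incrementally. 
The framework maintains log entries efficiently.         
                                                         
The architecture analyzes incoming requests asynchronousl
The process generates thread pools sequentially. The pipe
Error handling validates network connections periodically
The architecture transforms memory allocations sequential
The system coordinates cached results incrementally. Erro
The process monito┌──────────────────┐ns efficiently. The
The algorithm moni│   Delete File?   │iles reliably. The 
The algorithm mana│ Connection lost. │ons incrementally. 
                  │       [OK]       │                   
                  └──────────────────┘                   
                                                         
                                                         
                                                         
                                                         
                                                         
                                                         
                                                         
                                                         


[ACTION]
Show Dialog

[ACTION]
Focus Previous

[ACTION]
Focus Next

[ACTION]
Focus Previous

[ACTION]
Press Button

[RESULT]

This module maintains network connections incrementally. 
The framework maintains log entries efficiently.         
                                                         
The architecture analyzes incoming requests asynchronousl
The process generates thread pools sequentially. The pipe
Error handling validates network connections periodically
The architecture transforms memory allocations sequential
The system coordinates cached results incrementally. Erro
The process monitors network connections efficiently. The
The algorithm monitors configuration files reliably. The 
The algorithm manages network connections incrementally. 
                                                         
                                                         
                                                         
                                                         
                                                         
                                                         
                                                         
                                                         
                                                         
                                                         


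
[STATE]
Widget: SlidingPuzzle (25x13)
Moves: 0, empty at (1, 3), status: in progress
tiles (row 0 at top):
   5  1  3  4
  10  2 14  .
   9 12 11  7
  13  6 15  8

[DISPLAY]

┌────┬────┬────┬────┐    
│  5 │  1 │  3 │  4 │    
├────┼────┼────┼────┤    
│ 10 │  2 │ 14 │    │    
├────┼────┼────┼────┤    
│  9 │ 12 │ 11 │  7 │    
├────┼────┼────┼────┤    
│ 13 │  6 │ 15 │  8 │    
└────┴────┴────┴────┘    
Moves: 0                 
                         
                         
                         


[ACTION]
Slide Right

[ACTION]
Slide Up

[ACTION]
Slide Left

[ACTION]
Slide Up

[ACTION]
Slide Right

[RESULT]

┌────┬────┬────┬────┐    
│  5 │  1 │  3 │  4 │    
├────┼────┼────┼────┤    
│ 10 │  2 │ 11 │ 14 │    
├────┼────┼────┼────┤    
│  9 │ 12 │  7 │  8 │    
├────┼────┼────┼────┤    
│ 13 │  6 │    │ 15 │    
└────┴────┴────┴────┘    
Moves: 5                 
                         
                         
                         


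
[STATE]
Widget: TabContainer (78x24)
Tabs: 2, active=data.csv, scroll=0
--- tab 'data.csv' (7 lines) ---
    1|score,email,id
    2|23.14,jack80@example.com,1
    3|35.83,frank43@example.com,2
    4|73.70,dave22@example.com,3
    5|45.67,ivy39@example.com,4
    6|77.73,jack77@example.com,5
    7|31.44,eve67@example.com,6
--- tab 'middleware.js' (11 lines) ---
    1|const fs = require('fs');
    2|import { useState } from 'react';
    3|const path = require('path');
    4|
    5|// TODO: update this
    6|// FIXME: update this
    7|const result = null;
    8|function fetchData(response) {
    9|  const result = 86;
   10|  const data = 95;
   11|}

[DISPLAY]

[data.csv]│ middleware.js                                                     
──────────────────────────────────────────────────────────────────────────────
score,email,id                                                                
23.14,jack80@example.com,1                                                    
35.83,frank43@example.com,2                                                   
73.70,dave22@example.com,3                                                    
45.67,ivy39@example.com,4                                                     
77.73,jack77@example.com,5                                                    
31.44,eve67@example.com,6                                                     
                                                                              
                                                                              
                                                                              
                                                                              
                                                                              
                                                                              
                                                                              
                                                                              
                                                                              
                                                                              
                                                                              
                                                                              
                                                                              
                                                                              
                                                                              


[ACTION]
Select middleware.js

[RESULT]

 data.csv │[middleware.js]                                                    
──────────────────────────────────────────────────────────────────────────────
const fs = require('fs');                                                     
import { useState } from 'react';                                             
const path = require('path');                                                 
                                                                              
// TODO: update this                                                          
// FIXME: update this                                                         
const result = null;                                                          
function fetchData(response) {                                                
  const result = 86;                                                          
  const data = 95;                                                            
}                                                                             
                                                                              
                                                                              
                                                                              
                                                                              
                                                                              
                                                                              
                                                                              
                                                                              
                                                                              
                                                                              
                                                                              


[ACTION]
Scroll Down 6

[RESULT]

 data.csv │[middleware.js]                                                    
──────────────────────────────────────────────────────────────────────────────
const result = null;                                                          
function fetchData(response) {                                                
  const result = 86;                                                          
  const data = 95;                                                            
}                                                                             
                                                                              
                                                                              
                                                                              
                                                                              
                                                                              
                                                                              
                                                                              
                                                                              
                                                                              
                                                                              
                                                                              
                                                                              
                                                                              
                                                                              
                                                                              
                                                                              
                                                                              


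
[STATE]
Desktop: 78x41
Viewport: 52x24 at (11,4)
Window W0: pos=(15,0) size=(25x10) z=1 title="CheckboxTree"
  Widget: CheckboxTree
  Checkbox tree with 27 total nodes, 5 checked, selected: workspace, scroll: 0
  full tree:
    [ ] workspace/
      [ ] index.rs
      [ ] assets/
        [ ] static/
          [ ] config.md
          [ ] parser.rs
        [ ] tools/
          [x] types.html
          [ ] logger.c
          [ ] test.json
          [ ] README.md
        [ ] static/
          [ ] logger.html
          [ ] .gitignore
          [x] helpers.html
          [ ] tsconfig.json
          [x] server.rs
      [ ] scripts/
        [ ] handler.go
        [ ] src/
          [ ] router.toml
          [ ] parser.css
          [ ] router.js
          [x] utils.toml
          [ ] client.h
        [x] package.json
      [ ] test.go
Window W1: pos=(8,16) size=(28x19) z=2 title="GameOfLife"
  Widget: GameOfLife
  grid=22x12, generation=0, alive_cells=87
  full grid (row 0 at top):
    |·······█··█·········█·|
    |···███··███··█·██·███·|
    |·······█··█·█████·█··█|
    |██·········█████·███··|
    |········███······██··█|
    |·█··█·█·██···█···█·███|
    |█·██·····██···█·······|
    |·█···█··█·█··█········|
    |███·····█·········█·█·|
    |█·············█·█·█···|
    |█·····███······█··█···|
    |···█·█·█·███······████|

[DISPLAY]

    ┃   [ ] index.rs        ┃                       
    ┃   [-] assets/         ┃                       
    ┃     [ ] static/       ┃                       
    ┃       [ ] config.md   ┃                       
    ┃       [ ] parser.rs   ┃                       
    ┗━━━━━━━━━━━━━━━━━━━━━━━┛                       
                                                    
                                                    
                                                    
                                                    
                                                    
                                                    
━━━━━━━━━━━━━━━━━━━━━━━━┓                           
ameOfLife               ┃                           
────────────────────────┨                           
n: 0                    ┃                           
·····█··█·········█·    ┃                           
·███··███··█·██·███·    ┃                           
·····█··█·█████·█··█    ┃                           
·········█████·███··    ┃                           
······███······██··█    ┃                           
··█·█·██···█···█·███    ┃                           
██·····██···█·······    ┃                           
···█··█·█··█········    ┃                           


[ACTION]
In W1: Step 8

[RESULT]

    ┃   [ ] index.rs        ┃                       
    ┃   [-] assets/         ┃                       
    ┃     [ ] static/       ┃                       
    ┃       [ ] config.md   ┃                       
    ┃       [ ] parser.rs   ┃                       
    ┗━━━━━━━━━━━━━━━━━━━━━━━┛                       
                                                    
                                                    
                                                    
                                                    
                                                    
                                                    
━━━━━━━━━━━━━━━━━━━━━━━━┓                           
ameOfLife               ┃                           
────────────────────────┨                           
n: 8                    ┃                           
·██···████·······█··    ┃                           
·██···█·██······█·██    ┃                           
·██······█······█··█    ┃                           
················█··█    ┃                           
··················██    ┃                           
···················█    ┃                           
········█········█··    ┃                           
·······█·········█·█    ┃                           


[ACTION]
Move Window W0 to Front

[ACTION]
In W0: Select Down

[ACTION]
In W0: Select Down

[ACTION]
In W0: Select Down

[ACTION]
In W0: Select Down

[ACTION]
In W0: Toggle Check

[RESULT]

    ┃   [ ] index.rs        ┃                       
    ┃   [-] assets/         ┃                       
    ┃     [-] static/       ┃                       
    ┃>      [x] config.md   ┃                       
    ┃       [ ] parser.rs   ┃                       
    ┗━━━━━━━━━━━━━━━━━━━━━━━┛                       
                                                    
                                                    
                                                    
                                                    
                                                    
                                                    
━━━━━━━━━━━━━━━━━━━━━━━━┓                           
ameOfLife               ┃                           
────────────────────────┨                           
n: 8                    ┃                           
·██···████·······█··    ┃                           
·██···█·██······█·██    ┃                           
·██······█······█··█    ┃                           
················█··█    ┃                           
··················██    ┃                           
···················█    ┃                           
········█········█··    ┃                           
·······█·········█·█    ┃                           


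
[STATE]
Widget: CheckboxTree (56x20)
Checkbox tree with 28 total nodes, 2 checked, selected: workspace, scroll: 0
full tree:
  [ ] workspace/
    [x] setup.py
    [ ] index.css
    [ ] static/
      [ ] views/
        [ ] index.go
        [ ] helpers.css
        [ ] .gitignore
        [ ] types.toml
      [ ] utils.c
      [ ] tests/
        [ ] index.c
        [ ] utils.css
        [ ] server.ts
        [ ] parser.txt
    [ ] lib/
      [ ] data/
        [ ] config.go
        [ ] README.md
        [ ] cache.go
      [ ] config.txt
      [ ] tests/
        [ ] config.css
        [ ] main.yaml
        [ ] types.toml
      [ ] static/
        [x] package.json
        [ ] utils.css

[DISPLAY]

>[-] workspace/                                         
   [x] setup.py                                         
   [ ] index.css                                        
   [ ] static/                                          
     [ ] views/                                         
       [ ] index.go                                     
       [ ] helpers.css                                  
       [ ] .gitignore                                   
       [ ] types.toml                                   
     [ ] utils.c                                        
     [ ] tests/                                         
       [ ] index.c                                      
       [ ] utils.css                                    
       [ ] server.ts                                    
       [ ] parser.txt                                   
   [-] lib/                                             
     [ ] data/                                          
       [ ] config.go                                    
       [ ] README.md                                    
       [ ] cache.go                                     


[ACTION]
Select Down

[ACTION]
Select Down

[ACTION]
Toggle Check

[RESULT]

 [-] workspace/                                         
   [x] setup.py                                         
>  [x] index.css                                        
   [ ] static/                                          
     [ ] views/                                         
       [ ] index.go                                     
       [ ] helpers.css                                  
       [ ] .gitignore                                   
       [ ] types.toml                                   
     [ ] utils.c                                        
     [ ] tests/                                         
       [ ] index.c                                      
       [ ] utils.css                                    
       [ ] server.ts                                    
       [ ] parser.txt                                   
   [-] lib/                                             
     [ ] data/                                          
       [ ] config.go                                    
       [ ] README.md                                    
       [ ] cache.go                                     


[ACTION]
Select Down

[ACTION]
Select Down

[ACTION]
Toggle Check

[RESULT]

 [-] workspace/                                         
   [x] setup.py                                         
   [x] index.css                                        
   [-] static/                                          
>    [x] views/                                         
       [x] index.go                                     
       [x] helpers.css                                  
       [x] .gitignore                                   
       [x] types.toml                                   
     [ ] utils.c                                        
     [ ] tests/                                         
       [ ] index.c                                      
       [ ] utils.css                                    
       [ ] server.ts                                    
       [ ] parser.txt                                   
   [-] lib/                                             
     [ ] data/                                          
       [ ] config.go                                    
       [ ] README.md                                    
       [ ] cache.go                                     


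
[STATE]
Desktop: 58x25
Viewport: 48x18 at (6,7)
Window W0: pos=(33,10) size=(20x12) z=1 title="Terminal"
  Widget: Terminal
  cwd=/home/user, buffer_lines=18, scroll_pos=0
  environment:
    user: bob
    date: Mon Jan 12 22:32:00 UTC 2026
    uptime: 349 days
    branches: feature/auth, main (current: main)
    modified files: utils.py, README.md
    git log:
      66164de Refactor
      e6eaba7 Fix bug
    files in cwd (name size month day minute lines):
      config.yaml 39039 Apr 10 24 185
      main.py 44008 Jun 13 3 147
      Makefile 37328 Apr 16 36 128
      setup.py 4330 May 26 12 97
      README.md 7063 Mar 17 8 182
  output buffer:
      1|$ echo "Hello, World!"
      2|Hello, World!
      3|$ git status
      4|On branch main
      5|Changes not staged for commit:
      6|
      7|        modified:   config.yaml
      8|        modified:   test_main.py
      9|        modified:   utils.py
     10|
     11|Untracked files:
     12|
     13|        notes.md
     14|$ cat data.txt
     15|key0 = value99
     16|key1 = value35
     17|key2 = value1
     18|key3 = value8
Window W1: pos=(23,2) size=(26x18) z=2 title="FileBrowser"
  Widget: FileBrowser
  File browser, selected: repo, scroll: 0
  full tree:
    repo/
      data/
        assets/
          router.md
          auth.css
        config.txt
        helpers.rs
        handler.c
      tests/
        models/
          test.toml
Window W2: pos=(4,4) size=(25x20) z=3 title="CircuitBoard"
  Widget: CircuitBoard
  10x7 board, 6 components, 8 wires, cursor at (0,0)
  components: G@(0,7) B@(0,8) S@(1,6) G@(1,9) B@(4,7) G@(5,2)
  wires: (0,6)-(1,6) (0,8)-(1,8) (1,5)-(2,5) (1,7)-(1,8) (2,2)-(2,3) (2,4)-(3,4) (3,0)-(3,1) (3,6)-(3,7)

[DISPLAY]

  0 1 2 3 4 5 6 7 8 9 ┃+] tests/          ┃     
  [.]                 ┃                   ┃     
                      ┃                   ┃     
                      ┃                   ┃━━━┓ 
                      ┃                   ┃   ┃ 
           · ─ ·   ·  ┃                   ┃───┨ 
                   │  ┃                   ┃Wor┃ 
   · ─ ·           ·  ┃                   ┃   ┃ 
                      ┃                   ┃   ┃ 
                      ┃                   ┃   ┃ 
                      ┃                   ┃ged┃ 
           G          ┃                   ┃   ┃ 
                      ┃━━━━━━━━━━━━━━━━━━━┛d: ┃ 
                      ┃    ┃        modified: ┃ 
ursor: (0,0)          ┃    ┗━━━━━━━━━━━━━━━━━━┛ 
                      ┃                         
━━━━━━━━━━━━━━━━━━━━━━┛                         
                                                


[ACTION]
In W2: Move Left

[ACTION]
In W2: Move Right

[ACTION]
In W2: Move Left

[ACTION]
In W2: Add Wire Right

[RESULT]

  0 1 2 3 4 5 6 7 8 9 ┃+] tests/          ┃     
  [.]─ ·              ┃                   ┃     
                      ┃                   ┃     
                      ┃                   ┃━━━┓ 
                      ┃                   ┃   ┃ 
           · ─ ·   ·  ┃                   ┃───┨ 
                   │  ┃                   ┃Wor┃ 
   · ─ ·           ·  ┃                   ┃   ┃ 
                      ┃                   ┃   ┃ 
                      ┃                   ┃   ┃ 
                      ┃                   ┃ged┃ 
           G          ┃                   ┃   ┃ 
                      ┃━━━━━━━━━━━━━━━━━━━┛d: ┃ 
                      ┃    ┃        modified: ┃ 
ursor: (0,0)          ┃    ┗━━━━━━━━━━━━━━━━━━┛ 
                      ┃                         
━━━━━━━━━━━━━━━━━━━━━━┛                         
                                                
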